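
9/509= 9/509 = 0.02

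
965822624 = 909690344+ 56132280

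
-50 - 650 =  - 700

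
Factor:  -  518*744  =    -  385392 =-2^4*3^1 * 7^1* 31^1*37^1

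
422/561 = 422/561 = 0.75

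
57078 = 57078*1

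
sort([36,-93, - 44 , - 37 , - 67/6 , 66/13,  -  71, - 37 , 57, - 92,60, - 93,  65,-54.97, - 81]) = [-93, - 93,- 92 , - 81  ,-71,- 54.97, - 44,-37, - 37, - 67/6, 66/13,36,  57 , 60, 65] 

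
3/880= 3/880 = 0.00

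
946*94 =88924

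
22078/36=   11039/18 = 613.28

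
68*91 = 6188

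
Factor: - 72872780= -2^2*5^1*3643639^1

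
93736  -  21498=72238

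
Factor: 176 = 2^4*11^1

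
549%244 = 61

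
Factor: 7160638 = 2^1*17^1*47^1*4481^1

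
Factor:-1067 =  - 11^1*97^1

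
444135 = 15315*29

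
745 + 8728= 9473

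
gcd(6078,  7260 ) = 6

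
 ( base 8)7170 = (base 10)3704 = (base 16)E78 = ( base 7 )13541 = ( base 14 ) 14c8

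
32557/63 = 516+ 7/9 = 516.78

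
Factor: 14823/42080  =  2^( - 5)*3^5 * 5^(-1)*61^1*263^(-1) 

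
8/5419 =8/5419 = 0.00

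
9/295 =9/295 = 0.03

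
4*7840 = 31360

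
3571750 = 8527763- 4956013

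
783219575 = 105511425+677708150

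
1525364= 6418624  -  4893260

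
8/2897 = 8/2897 = 0.00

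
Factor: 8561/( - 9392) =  - 2^(-4 )*7^1 * 587^(-1) * 1223^1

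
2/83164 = 1/41582= 0.00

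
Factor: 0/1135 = 0^1 = 0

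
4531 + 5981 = 10512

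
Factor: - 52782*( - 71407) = 2^1*3^1*7^1*19^1*101^2* 463^1 = 3769004274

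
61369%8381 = 2702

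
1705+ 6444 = 8149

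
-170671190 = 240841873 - 411513063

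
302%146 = 10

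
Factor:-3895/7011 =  -3^( - 2)*5^1 = -  5/9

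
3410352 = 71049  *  48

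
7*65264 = 456848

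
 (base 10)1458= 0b10110110010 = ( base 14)762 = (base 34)18u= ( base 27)200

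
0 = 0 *40758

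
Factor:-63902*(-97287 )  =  6216833874 =2^1*3^1*89^1*359^1*32429^1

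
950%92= 30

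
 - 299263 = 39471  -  338734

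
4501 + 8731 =13232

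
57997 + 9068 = 67065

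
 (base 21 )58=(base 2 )1110001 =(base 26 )49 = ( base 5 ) 423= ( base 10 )113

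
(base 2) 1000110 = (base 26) 2i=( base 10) 70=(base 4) 1012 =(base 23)31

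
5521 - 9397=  - 3876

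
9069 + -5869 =3200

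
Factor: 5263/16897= 19/61= 19^1 * 61^ ( - 1 )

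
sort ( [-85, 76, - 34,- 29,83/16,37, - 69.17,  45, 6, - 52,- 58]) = [  -  85,-69.17, - 58, - 52, - 34, - 29,83/16, 6,  37,45,  76] 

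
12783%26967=12783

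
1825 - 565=1260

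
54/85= 54/85 = 0.64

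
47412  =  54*878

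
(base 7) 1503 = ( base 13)366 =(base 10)591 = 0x24F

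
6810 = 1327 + 5483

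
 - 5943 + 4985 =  - 958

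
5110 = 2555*2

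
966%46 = 0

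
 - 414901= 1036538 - 1451439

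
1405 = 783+622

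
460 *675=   310500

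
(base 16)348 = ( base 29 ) SS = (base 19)264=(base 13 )4C8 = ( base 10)840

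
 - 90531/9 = - 10059 = - 10059.00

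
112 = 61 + 51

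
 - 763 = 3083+-3846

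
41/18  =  41/18 = 2.28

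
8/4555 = 8/4555  =  0.00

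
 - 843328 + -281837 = - 1125165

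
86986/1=86986= 86986.00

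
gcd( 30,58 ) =2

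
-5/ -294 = 5/294 = 0.02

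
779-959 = - 180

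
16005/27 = 592 + 7/9 = 592.78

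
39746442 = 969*41018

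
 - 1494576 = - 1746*856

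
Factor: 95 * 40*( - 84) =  - 2^5*3^1 * 5^2 *7^1* 19^1 = - 319200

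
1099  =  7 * 157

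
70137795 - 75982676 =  - 5844881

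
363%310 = 53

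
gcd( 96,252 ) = 12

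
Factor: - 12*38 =  -  2^3*3^1*19^1= -456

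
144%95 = 49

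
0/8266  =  0 = 0.00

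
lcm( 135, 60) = 540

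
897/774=299/258 = 1.16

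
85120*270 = 22982400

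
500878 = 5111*98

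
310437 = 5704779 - 5394342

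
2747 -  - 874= 3621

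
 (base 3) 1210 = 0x30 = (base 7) 66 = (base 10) 48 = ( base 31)1H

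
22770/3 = 7590 = 7590.00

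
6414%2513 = 1388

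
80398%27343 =25712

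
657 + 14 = 671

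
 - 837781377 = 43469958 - 881251335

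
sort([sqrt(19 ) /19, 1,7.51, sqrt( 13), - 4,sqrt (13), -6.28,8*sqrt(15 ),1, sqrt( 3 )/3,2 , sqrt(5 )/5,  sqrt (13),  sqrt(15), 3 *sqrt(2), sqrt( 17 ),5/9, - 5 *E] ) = [ - 5 * E,  -  6.28, - 4, sqrt( 19) /19,sqrt( 5 )/5,5/9,sqrt( 3 ) /3, 1,1,2,sqrt(13), sqrt( 13),sqrt(13),sqrt(15),sqrt(17),3*sqrt(2 ), 7.51,8*sqrt(15) ] 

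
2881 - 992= 1889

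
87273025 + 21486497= 108759522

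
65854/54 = 32927/27 = 1219.52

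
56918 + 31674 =88592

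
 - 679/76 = - 679/76 = - 8.93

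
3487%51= 19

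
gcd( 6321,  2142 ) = 21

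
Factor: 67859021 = 127^1*534323^1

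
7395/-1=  -7395/1 = -7395.00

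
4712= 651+4061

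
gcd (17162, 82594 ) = 2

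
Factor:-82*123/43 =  - 2^1*3^1*41^2*43^(-1) = -10086/43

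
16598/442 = 37 + 122/221 = 37.55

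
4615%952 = 807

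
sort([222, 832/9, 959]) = [832/9,222,959 ]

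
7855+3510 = 11365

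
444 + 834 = 1278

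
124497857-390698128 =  - 266200271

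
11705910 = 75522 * 155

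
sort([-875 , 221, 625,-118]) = [ - 875, - 118,221, 625 ] 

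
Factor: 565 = 5^1*113^1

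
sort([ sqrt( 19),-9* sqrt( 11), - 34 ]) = [- 34,  -  9*sqrt( 11),sqrt(19)]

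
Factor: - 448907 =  - 448907^1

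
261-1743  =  - 1482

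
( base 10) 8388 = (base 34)78O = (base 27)bdi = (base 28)ajg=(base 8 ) 20304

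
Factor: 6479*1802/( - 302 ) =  - 5837579/151= -11^1*17^1*19^1* 31^1*53^1*151^( - 1 )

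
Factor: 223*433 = 223^1*433^1 = 96559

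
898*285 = 255930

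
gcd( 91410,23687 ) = 1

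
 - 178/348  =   - 89/174 = -0.51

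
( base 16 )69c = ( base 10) 1692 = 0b11010011100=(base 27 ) 28i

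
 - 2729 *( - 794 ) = 2166826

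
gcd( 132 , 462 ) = 66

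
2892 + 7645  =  10537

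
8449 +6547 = 14996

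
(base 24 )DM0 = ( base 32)7QG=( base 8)17520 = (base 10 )8016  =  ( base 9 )11886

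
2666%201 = 53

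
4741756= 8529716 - 3787960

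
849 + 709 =1558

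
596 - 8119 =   -  7523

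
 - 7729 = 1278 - 9007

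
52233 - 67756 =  - 15523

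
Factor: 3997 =7^1 * 571^1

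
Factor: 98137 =13^1 * 7549^1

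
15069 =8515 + 6554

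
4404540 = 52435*84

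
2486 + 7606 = 10092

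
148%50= 48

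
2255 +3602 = 5857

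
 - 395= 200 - 595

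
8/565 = 8/565 = 0.01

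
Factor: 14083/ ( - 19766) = -2^( -1 ) * 9883^(-1)*14083^1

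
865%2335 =865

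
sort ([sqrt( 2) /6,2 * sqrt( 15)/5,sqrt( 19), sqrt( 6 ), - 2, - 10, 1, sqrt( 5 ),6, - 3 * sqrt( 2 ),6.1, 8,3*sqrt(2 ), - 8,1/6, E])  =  [  -  10,-8, - 3*  sqrt( 2 ), - 2,1/6, sqrt( 2)/6, 1,  2*sqrt( 15) /5,sqrt(5 ), sqrt( 6),E, 3*sqrt( 2 ),sqrt( 19 ) , 6,  6.1,8 ] 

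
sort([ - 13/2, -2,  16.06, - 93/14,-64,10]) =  [ - 64,  -  93/14,- 13/2,-2,10,16.06 ] 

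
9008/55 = 163 + 43/55 = 163.78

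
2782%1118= 546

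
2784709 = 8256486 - 5471777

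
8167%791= 257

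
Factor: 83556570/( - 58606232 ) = - 2^(- 2 )*3^1*5^1 * 2785219^1 *7325779^ ( - 1)   =  - 41778285/29303116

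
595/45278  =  595/45278 = 0.01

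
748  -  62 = 686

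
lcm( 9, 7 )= 63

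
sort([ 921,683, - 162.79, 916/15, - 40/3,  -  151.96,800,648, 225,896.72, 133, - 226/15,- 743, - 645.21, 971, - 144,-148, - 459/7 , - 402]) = [ - 743,  -  645.21, - 402, - 162.79, - 151.96, - 148, - 144,- 459/7 , - 226/15, - 40/3,916/15, 133,225,648,683,800, 896.72, 921,  971 ]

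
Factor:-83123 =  - 101^1 * 823^1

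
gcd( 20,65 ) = 5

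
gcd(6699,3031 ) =7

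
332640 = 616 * 540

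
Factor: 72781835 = 5^1*7^1*2079481^1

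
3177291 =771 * 4121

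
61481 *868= 53365508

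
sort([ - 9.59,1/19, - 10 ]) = [ - 10, - 9.59, 1/19]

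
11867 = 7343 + 4524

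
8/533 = 8/533 = 0.02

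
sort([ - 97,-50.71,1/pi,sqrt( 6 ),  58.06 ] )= [ - 97 , - 50.71, 1/pi, sqrt( 6 ), 58.06]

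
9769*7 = 68383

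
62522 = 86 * 727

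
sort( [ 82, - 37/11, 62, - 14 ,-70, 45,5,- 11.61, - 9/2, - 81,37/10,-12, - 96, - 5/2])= [ - 96, - 81, - 70, - 14, - 12 , - 11.61, - 9/2, -37/11, - 5/2, 37/10, 5, 45, 62,82] 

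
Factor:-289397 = - 289397^1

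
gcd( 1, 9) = 1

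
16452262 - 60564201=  - 44111939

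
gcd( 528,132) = 132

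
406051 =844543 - 438492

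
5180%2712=2468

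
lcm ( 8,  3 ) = 24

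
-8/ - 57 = 8/57 =0.14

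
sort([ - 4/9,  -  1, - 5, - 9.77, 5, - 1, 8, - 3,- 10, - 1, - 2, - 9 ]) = [-10, - 9.77, - 9, - 5, - 3, - 2, - 1,-1, -1, - 4/9,5, 8]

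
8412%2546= 774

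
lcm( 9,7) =63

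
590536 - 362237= 228299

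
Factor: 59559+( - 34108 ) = 31^1*821^1=25451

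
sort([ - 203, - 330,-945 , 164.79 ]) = [ - 945, - 330, - 203 , 164.79]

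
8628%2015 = 568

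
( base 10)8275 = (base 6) 102151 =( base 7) 33061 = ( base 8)20123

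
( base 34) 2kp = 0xBC9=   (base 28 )3NL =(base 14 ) 1157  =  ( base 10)3017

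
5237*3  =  15711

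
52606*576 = 30301056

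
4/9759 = 4/9759  =  0.00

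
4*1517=6068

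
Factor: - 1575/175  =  -3^2 = - 9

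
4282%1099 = 985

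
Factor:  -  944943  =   - 3^1*37^1*8513^1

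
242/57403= 242/57403 =0.00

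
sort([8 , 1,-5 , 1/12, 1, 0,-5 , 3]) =[- 5,  -  5  ,  0,1/12 , 1,  1,3,8 ] 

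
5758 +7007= 12765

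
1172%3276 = 1172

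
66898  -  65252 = 1646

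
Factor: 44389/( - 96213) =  - 3^( - 1)*13^( - 1)*2467^( - 1 )*44389^1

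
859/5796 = 859/5796 =0.15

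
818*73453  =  60084554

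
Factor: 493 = 17^1*29^1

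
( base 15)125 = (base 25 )AA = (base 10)260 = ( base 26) a0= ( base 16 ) 104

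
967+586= 1553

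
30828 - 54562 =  - 23734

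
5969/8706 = 5969/8706  =  0.69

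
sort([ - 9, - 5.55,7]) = [ - 9, - 5.55, 7]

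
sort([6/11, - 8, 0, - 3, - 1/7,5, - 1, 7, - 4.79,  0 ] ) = [-8,  -  4.79, - 3,-1, - 1/7,0, 0, 6/11,5,7 ] 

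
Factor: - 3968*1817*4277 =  - 2^7*7^1*13^1*23^1*31^1*47^1*79^1 = - 30836554112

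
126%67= 59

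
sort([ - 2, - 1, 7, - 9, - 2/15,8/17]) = [ - 9, - 2,  -  1, - 2/15,8/17,  7]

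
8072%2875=2322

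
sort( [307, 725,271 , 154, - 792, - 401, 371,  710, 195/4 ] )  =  [  -  792,  -  401 , 195/4, 154, 271,307 , 371, 710, 725] 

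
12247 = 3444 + 8803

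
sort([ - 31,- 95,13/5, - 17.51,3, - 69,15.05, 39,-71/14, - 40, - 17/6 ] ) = [-95, - 69,-40,-31, - 17.51,  -  71/14,-17/6,13/5,3, 15.05, 39 ] 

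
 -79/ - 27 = 79/27= 2.93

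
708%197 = 117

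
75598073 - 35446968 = 40151105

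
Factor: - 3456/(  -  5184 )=2^1 * 3^( - 1 ) = 2/3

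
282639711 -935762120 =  - 653122409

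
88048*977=86022896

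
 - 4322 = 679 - 5001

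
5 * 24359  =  121795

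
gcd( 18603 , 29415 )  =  159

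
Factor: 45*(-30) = - 1350 = -  2^1*3^3*5^2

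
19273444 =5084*3791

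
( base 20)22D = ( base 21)1JD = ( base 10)853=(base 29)10C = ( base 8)1525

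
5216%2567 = 82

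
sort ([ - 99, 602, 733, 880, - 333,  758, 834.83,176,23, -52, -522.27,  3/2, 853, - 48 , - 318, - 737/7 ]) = [ - 522.27, -333, - 318,- 737/7,-99,-52, - 48, 3/2, 23,176,  602 , 733,  758,834.83,853,880]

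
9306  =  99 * 94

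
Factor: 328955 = 5^1*11^1*5981^1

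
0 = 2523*0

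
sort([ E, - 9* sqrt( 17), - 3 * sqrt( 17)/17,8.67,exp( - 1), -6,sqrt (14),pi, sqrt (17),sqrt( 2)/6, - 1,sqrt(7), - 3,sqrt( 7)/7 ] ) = [ - 9*sqrt(17 ), - 6, - 3, - 1, - 3* sqrt( 17 )/17, sqrt(2) /6, exp(-1),sqrt(7)/7,sqrt( 7) , E, pi, sqrt( 14), sqrt(17 ), 8.67 ] 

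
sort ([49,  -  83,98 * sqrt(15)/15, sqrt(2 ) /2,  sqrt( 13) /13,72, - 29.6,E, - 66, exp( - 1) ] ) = [  -  83 , - 66 , - 29.6, sqrt( 13 ) /13, exp( -1), sqrt(2) /2,  E, 98*sqrt(15 )/15,49, 72 ] 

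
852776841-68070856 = 784705985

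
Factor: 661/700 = 2^( - 2 )*5^ (-2 )*7^(-1 )*661^1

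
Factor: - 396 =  - 2^2*3^2*11^1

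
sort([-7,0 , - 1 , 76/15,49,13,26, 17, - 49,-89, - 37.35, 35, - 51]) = [ - 89, - 51, - 49 , - 37.35, - 7, - 1,0, 76/15,13, 17, 26,35,49] 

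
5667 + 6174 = 11841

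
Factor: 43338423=3^1 *17^1 *849773^1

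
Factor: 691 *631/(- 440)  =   - 436021/440= -2^( - 3 ) *5^(- 1) * 11^( - 1)*631^1 * 691^1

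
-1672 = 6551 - 8223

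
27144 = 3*9048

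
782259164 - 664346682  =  117912482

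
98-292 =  -194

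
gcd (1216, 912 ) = 304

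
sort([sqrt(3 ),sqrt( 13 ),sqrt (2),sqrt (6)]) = [ sqrt (2),sqrt(3 ),sqrt( 6),sqrt( 13) ] 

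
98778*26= 2568228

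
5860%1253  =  848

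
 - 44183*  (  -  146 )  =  6450718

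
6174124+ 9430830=15604954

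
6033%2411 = 1211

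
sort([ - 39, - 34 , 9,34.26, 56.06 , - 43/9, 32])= [ - 39, - 34, - 43/9, 9,32, 34.26,  56.06]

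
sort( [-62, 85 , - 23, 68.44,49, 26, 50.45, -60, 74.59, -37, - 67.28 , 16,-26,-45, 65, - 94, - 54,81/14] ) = [ - 94, - 67.28,-62 , - 60, - 54,  -  45,  -  37,-26, - 23,81/14  ,  16,26,49 , 50.45,65 , 68.44, 74.59, 85]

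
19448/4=4862 = 4862.00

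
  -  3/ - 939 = 1/313 = 0.00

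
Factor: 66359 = 66359^1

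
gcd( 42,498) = 6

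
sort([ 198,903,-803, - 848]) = [-848, - 803, 198, 903]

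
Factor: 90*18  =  1620 = 2^2*3^4*5^1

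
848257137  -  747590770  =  100666367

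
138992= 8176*17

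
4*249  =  996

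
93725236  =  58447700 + 35277536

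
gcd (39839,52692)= 1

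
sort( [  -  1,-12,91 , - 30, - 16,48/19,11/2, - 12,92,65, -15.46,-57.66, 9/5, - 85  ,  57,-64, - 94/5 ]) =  [  -  85,-64 , - 57.66 , - 30,-94/5 ,-16, - 15.46,  -  12, - 12,-1, 9/5 , 48/19,  11/2, 57,65,91, 92 ] 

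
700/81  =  700/81 = 8.64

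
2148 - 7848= - 5700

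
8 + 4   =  12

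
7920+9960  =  17880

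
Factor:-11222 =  -2^1*31^1*181^1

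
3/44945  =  3/44945 = 0.00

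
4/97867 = 4/97867=0.00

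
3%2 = 1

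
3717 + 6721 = 10438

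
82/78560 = 41/39280 = 0.00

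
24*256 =6144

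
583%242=99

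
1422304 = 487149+935155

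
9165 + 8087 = 17252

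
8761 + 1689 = 10450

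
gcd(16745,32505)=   985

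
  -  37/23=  - 2  +  9/23 = - 1.61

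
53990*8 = 431920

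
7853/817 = 9 + 500/817 = 9.61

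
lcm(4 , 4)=4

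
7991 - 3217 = 4774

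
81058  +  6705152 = 6786210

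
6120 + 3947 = 10067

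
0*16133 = 0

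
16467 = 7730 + 8737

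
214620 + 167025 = 381645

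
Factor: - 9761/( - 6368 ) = 2^(-5 )*43^1*199^(-1 )* 227^1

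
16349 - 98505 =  - 82156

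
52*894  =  46488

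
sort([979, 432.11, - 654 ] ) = [ - 654, 432.11, 979]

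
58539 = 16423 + 42116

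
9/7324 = 9/7324 = 0.00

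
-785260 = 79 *( - 9940)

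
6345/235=27 = 27.00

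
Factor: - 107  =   - 107^1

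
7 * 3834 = 26838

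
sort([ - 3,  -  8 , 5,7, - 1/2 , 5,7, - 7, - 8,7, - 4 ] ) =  [ - 8,-8, - 7  , - 4, - 3  , - 1/2,  5,5, 7,  7, 7]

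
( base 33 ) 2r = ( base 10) 93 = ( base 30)33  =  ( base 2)1011101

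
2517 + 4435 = 6952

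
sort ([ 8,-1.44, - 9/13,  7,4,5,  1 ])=[ - 1.44, - 9/13, 1, 4, 5,  7, 8 ]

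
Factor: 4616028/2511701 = 2^2*3^6*41^( - 1) * 1583^1*61261^( - 1)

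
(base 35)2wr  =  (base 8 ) 7015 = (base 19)9I6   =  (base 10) 3597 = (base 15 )10ec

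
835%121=109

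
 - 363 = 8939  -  9302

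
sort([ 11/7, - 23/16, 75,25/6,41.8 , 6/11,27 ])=[ - 23/16,6/11,11/7, 25/6, 27,41.8  ,  75 ] 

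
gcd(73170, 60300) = 90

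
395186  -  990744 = - 595558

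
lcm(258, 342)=14706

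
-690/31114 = - 345/15557 = - 0.02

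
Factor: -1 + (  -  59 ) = - 60 = -2^2*3^1*5^1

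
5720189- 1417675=4302514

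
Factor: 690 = 2^1 * 3^1*5^1*23^1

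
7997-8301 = - 304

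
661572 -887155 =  - 225583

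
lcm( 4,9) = 36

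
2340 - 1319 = 1021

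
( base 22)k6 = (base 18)16E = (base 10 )446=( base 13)284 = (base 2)110111110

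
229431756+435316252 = 664748008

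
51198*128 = 6553344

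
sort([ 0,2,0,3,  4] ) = [ 0,0,2,3,4] 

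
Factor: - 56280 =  - 2^3 * 3^1 * 5^1 * 7^1*67^1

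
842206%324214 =193778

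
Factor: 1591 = 37^1*43^1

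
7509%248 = 69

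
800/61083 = 800/61083 = 0.01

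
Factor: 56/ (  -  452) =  - 2^1*7^1*113^( - 1) = - 14/113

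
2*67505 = 135010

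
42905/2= 21452 + 1/2 = 21452.50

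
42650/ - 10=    - 4265/1 = - 4265.00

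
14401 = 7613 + 6788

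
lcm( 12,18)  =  36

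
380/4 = 95 = 95.00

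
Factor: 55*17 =935 = 5^1*11^1*17^1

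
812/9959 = 812/9959 = 0.08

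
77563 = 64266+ 13297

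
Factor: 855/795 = 57/53 = 3^1*19^1*53^( - 1 )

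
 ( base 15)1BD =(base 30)DD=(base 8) 623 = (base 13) 250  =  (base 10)403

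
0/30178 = 0 = 0.00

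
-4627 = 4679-9306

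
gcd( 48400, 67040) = 80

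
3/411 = 1/137 = 0.01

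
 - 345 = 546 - 891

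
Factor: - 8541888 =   -  2^6 *3^1*17^1  *  2617^1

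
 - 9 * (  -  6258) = 56322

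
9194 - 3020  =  6174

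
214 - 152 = 62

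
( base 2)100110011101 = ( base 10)2461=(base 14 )c7b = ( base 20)631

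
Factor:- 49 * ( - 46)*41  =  92414=2^1*7^2*23^1*41^1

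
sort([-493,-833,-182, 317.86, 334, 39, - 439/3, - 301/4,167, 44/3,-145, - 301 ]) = [  -  833, - 493 , - 301, - 182, - 439/3, - 145,-301/4, 44/3,  39,167, 317.86, 334 ]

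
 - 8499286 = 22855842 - 31355128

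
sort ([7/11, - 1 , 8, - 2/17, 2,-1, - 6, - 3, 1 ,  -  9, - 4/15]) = [ - 9, - 6, - 3,  -  1 , - 1 , - 4/15, - 2/17,  7/11, 1, 2,8]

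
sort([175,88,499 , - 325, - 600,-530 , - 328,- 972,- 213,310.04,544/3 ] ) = [-972, - 600, - 530, - 328, - 325, - 213,  88, 175,544/3,310.04, 499]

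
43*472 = 20296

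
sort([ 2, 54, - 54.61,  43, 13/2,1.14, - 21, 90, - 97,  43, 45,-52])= [ - 97, - 54.61 , - 52, - 21,  1.14, 2, 13/2, 43,  43,45,54, 90]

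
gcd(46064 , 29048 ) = 8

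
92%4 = 0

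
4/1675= 4/1675 = 0.00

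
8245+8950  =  17195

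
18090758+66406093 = 84496851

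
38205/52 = 38205/52 = 734.71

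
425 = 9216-8791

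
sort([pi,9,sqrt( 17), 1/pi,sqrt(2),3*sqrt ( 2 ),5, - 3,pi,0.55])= [ - 3, 1/pi,0.55, sqrt(2),pi,pi, sqrt (17 ),  3*sqrt(2), 5,9]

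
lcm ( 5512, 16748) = 435448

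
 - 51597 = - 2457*21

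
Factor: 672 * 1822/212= 2^4*3^1* 7^1*53^( - 1) * 911^1 = 306096/53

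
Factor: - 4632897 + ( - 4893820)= - 9526717^1 = -  9526717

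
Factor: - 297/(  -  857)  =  3^3*11^1 * 857^( - 1) 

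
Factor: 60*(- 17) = -1020 = - 2^2 * 3^1*5^1*17^1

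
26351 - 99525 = -73174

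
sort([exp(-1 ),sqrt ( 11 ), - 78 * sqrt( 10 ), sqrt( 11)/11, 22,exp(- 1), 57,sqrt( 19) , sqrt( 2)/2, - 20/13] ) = [ - 78*sqrt( 10 ), - 20/13, sqrt( 11)/11, exp (  -  1) , exp( - 1) , sqrt( 2 ) /2 , sqrt(11),sqrt( 19) , 22,  57 ] 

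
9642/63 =153 + 1/21 = 153.05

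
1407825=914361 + 493464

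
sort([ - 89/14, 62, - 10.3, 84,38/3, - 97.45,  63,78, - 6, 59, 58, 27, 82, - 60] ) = [-97.45, - 60 ,-10.3 , - 89/14,-6, 38/3, 27, 58,59,62,63, 78, 82, 84]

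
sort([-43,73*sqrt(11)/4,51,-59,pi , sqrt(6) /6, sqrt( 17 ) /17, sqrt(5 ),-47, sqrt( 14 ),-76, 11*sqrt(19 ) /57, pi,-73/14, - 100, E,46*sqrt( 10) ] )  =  [-100,- 76, - 59,-47,-43, - 73/14, sqrt(17 ) /17,sqrt(6)/6, 11 * sqrt( 19)/57,sqrt( 5),E , pi,pi,sqrt( 14 ), 51,73 * sqrt(11)/4, 46*sqrt(10 ) ] 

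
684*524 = 358416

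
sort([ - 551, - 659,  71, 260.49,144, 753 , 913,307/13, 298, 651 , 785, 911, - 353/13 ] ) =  [ - 659,  -  551, - 353/13,307/13,71 , 144,260.49,298,651, 753,785,911 , 913 ] 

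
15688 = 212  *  74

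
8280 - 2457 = 5823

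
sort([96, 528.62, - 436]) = [-436,96, 528.62 ] 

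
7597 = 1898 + 5699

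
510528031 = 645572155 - 135044124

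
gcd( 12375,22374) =99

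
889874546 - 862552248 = 27322298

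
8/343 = 8/343 = 0.02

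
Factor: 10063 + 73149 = 83212 = 2^2*71^1*293^1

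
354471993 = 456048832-101576839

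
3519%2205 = 1314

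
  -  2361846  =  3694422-6056268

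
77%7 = 0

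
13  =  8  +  5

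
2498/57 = 43  +  47/57 = 43.82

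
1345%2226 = 1345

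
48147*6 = 288882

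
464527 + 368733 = 833260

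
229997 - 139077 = 90920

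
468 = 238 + 230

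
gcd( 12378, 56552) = 2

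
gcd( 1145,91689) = 1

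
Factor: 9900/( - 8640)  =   - 2^(- 4)*3^( - 1)*5^1*11^1 = - 55/48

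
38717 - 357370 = -318653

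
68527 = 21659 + 46868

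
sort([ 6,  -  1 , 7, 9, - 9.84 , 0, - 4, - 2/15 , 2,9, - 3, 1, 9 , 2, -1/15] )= [ - 9.84 , - 4, - 3, - 1, -2/15,  -  1/15,0,1, 2,2, 6, 7,9, 9, 9 ]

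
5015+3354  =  8369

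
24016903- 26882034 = - 2865131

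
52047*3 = 156141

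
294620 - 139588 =155032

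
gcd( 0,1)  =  1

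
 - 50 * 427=-21350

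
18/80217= 2/8913 = 0.00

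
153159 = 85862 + 67297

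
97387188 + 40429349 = 137816537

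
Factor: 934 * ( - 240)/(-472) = 2^2*  3^1 * 5^1*59^(  -  1) * 467^1  =  28020/59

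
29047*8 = 232376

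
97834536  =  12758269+85076267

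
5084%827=122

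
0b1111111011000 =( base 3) 102011221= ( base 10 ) 8152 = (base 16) 1FD8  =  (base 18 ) 172G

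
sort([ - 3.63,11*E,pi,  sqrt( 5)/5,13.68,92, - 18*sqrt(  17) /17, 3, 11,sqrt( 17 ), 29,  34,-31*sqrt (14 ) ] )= [ - 31*sqrt( 14), - 18 * sqrt( 17) /17, - 3.63,sqrt(5 )/5, 3 , pi, sqrt( 17 ),11,  13.68,29,11*E, 34  ,  92] 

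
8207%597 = 446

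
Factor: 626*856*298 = 2^5*107^1*149^1*313^1 = 159685088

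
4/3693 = 4/3693 = 0.00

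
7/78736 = 1/11248 = 0.00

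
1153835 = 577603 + 576232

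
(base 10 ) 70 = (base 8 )106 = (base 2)1000110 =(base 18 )3g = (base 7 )130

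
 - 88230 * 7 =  - 617610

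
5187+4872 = 10059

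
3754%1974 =1780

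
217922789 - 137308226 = 80614563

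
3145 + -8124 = -4979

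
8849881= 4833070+4016811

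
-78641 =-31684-46957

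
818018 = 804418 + 13600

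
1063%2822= 1063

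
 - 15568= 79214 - 94782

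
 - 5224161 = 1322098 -6546259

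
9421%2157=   793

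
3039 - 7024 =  - 3985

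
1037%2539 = 1037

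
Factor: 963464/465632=120433/58204= 2^( - 2 )*83^1*1451^1*14551^( - 1 )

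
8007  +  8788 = 16795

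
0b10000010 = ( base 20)6A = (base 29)4E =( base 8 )202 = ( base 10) 130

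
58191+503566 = 561757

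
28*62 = 1736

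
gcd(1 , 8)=1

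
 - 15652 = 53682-69334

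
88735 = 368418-279683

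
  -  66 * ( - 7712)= 508992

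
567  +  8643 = 9210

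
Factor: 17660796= 2^2 * 3^1* 349^1*4217^1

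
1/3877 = 1/3877 = 0.00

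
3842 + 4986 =8828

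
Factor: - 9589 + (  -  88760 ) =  - 98349 = -3^1*32783^1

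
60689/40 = 1517+ 9/40 = 1517.22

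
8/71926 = 4/35963 = 0.00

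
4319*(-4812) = -20783028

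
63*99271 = 6254073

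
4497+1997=6494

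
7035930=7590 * 927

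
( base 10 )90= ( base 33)2O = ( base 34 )2m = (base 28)36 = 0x5a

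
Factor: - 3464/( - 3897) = 2^3 *3^( - 2 ) = 8/9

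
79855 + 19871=99726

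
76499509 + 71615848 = 148115357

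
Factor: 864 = 2^5  *  3^3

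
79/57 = 1 + 22/57 = 1.39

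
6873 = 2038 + 4835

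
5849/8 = 731 + 1/8 = 731.12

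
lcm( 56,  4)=56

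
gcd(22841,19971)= 7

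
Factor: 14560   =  2^5*5^1*7^1*13^1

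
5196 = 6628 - 1432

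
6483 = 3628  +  2855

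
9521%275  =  171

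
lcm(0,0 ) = 0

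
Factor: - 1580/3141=-2^2*3^(  -  2 )*5^1*79^1*349^ ( - 1 ) 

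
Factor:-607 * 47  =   - 47^1*607^1= - 28529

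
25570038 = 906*28223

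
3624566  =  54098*67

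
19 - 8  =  11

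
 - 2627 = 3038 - 5665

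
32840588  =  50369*652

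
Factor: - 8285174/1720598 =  - 4142587/860299= - 11^(-1)*197^(-1) * 239^1*397^( - 1 ) * 17333^1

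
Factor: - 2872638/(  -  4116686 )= 3^3*7^( - 3)*17^( - 1 )*  353^(  -  1 )*53197^1 = 1436319/2058343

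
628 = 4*157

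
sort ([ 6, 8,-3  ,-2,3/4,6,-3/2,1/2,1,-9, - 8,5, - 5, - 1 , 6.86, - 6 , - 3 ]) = [  -  9, - 8 ,  -  6, - 5 , - 3, - 3, - 2, - 3/2, - 1 , 1/2, 3/4,  1,5, 6, 6, 6.86, 8] 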